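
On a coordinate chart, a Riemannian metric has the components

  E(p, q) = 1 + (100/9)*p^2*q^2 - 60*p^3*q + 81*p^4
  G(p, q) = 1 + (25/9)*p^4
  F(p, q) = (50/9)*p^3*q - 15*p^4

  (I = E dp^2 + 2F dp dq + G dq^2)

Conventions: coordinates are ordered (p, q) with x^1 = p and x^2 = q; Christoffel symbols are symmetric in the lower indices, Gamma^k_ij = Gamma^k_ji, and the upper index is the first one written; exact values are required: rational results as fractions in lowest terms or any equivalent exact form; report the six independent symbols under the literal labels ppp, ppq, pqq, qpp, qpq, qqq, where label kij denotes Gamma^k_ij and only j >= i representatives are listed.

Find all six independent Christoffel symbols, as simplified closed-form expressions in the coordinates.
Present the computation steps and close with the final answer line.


E = 1 + (100/9)*p^2*q^2 - 60*p^3*q + 81*p^4; F = (50/9)*p^3*q - 15*p^4; G = 1 + (25/9)*p^4
Gamma^k_ij = (1/2) g^{kl} (d_i g_jl + d_j g_il - d_l g_ij), with g^inv = (1/(EG-F^2)) [[G, -F], [-F, E]]
first partials: E_p = (200/9)*p*q^2 - 180*p^2*q + 324*p^3, E_q = (200/9)*p^2*q - 60*p^3, F_p = (50/3)*p^2*q - 60*p^3, F_q = (50/9)*p^3, G_p = (100/9)*p^3, G_q = 0
D = EG - F^2 = 1 + (100/9)*p^2*q^2 - 60*p^3*q + (754/9)*p^4
expanded: Gamma^p_pp = (G E_p - 2F F_p + F E_q)/(2D), Gamma^p_pq = (G E_q - F G_p)/(2D), Gamma^p_qq = (2G F_q - G G_p - F G_q)/(2D), Gamma^q_pp = (2E F_p - E E_q - F E_p)/(2D), Gamma^q_pq = (E G_p - F E_q)/(2D), Gamma^q_qq = (E G_q - 2F F_q + F G_p)/(2D); substitute and cancel common factors

Answer: Gamma_ppp = (1458*p^3 - 810*p^2*q + 100*p*q^2)/(754*p^4 - 540*p^3*q + 100*p^2*q^2 + 9), Gamma_ppq = (-270*p^3 + 100*p^2*q)/(754*p^4 - 540*p^3*q + 100*p^2*q^2 + 9), Gamma_pqq = 0, Gamma_qpp = (-270*p^3 + 50*p^2*q)/(754*p^4 - 540*p^3*q + 100*p^2*q^2 + 9), Gamma_qpq = 50*p^3/(754*p^4 - 540*p^3*q + 100*p^2*q^2 + 9), Gamma_qqq = 0


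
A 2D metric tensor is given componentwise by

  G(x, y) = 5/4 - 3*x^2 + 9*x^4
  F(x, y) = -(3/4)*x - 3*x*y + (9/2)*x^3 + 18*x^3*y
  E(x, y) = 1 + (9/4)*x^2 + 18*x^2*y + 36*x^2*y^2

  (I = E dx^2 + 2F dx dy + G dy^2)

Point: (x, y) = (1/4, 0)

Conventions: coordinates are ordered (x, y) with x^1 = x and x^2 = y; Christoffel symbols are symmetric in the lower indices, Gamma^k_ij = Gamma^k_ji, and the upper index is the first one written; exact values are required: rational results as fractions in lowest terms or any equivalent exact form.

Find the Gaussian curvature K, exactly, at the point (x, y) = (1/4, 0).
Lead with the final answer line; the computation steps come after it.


Answer: K = -147456/100489

E = 73/64, F = -15/128, G = 281/256, EG - F^2 = 317/256 at the point
E_x = 9/8, E_y = 9/8, F_x = 3/32, F_y = -15/32, G_x = -15/16, G_y = 0
E_yy = 9/2, F_xy = 3/8, G_xx = 3/4
Apply the Brioschi formula K = (det M1 - det M2)/(EG - F^2)^2 over the derivative matrices of E, F, G.
M1 = [[-E_yy/2 + F_xy - G_xx/2, E_x/2, F_x - E_y/2], [F_y - G_x/2, E, F], [G_y/2, F, G]] = [[-9/4, 9/16, -15/32], [0, 73/64, -15/128], [0, -15/128, 281/256]]; det M1 = -2853/1024
M2 = [[0, E_y/2, G_x/2], [E_y/2, E, F], [G_x/2, F, G]] = [[0, 9/16, -15/32], [9/16, 73/64, -15/128], [-15/32, -15/128, 281/256]]; det M2 = -549/1024
det M1 - det M2 = -9/4; K = -9/4 / (317/256)^2 = -147456/100489


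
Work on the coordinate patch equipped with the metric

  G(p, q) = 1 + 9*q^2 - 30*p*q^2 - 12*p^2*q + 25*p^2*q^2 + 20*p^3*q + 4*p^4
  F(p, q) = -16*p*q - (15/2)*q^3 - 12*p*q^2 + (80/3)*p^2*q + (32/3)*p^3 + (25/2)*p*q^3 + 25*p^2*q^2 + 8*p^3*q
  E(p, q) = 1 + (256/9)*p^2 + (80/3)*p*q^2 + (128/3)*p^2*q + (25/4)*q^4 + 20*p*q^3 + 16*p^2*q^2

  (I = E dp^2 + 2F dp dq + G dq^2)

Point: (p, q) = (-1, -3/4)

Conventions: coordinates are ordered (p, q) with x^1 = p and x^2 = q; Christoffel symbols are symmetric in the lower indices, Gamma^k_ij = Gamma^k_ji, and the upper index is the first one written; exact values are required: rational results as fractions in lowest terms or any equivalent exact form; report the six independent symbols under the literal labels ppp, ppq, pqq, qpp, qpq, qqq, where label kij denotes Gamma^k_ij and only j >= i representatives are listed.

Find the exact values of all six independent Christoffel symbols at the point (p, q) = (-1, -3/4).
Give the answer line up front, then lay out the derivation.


Answer: Gamma_ppp = -19936/606961, Gamma_ppq = 66216/606961, Gamma_pqq = 68352/606961, Gamma_qpp = 172032/606961, Gamma_qpq = -571392/606961, Gamma_qqq = -589824/606961

E = 17137/9216, F = -89/12, G = 65 at the point
E_p = -623/144, E_q = 2759/192, F_p = 3309/128, F_q = -655/12, G_p = -124, G_q = -128
EG - F^2 = 606961/9216;  g^inv = (9216/606961) * [[65, 89/12], [89/12, 17137/9216]]
first-kind symbols [ij,l] = (1/2)(d_i g_jl + d_j g_il - d_l g_ij): [pp,p] = E_p/2 = -623/288, [pp,q] = F_p - E_q/2 = 56/3, [pq,p] = E_q/2 = 2759/384, [pq,q] = G_p/2 = -62, [qq,p] = F_q - G_p/2 = 89/12, [qq,q] = G_q/2 = -64
Gamma^p_ij = (G*[ij,p] - F*[ij,q])/(EG - F^2), Gamma^q_ij = (E*[ij,q] - F*[ij,p])/(EG - F^2)


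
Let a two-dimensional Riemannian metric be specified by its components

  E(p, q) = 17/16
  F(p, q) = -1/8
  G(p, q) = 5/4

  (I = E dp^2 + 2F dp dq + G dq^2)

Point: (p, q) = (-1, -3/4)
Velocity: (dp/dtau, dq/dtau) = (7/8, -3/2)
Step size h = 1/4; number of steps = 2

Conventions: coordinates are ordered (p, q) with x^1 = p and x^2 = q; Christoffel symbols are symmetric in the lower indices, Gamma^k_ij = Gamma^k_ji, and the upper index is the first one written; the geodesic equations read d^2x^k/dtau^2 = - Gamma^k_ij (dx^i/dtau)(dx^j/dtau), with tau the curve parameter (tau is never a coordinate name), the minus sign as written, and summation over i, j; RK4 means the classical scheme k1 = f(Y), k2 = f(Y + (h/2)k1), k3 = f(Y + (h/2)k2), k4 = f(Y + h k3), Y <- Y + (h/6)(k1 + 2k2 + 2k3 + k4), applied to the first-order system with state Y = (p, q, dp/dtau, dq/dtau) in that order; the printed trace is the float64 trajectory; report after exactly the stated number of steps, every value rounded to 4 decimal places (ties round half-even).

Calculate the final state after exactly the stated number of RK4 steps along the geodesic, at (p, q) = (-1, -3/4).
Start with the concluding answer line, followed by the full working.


Answer: p = -0.5625, q = -1.5000, dp/dtau = 0.8750, dq/dtau = -1.5000

f(Y) = (dp/dtau, dq/dtau, -Gamma^p_ij Y'^i Y'^j, -Gamma^q_ij Y'^i Y'^j) with the Gammas evaluated at the stage position; h = 0.250000; intermediate values shown to 6 dp
step 0: p = -1.0000, q = -0.7500, dp/dtau = 0.8750, dq/dtau = -1.5000
step 1:
  k1: at (p, q) = (-1.000000, -0.750000), (dp/dtau, dq/dtau) = (0.875000, -1.500000); Gamma_ppp = 0.000000, Gamma_ppq = 0.000000, Gamma_pqq = 0.000000, Gamma_qpp = 0.000000, Gamma_qpq = 0.000000, Gamma_qqq = 0.000000; k1 = (0.875000, -1.500000, 0.000000, 0.000000)
  k2: at (p, q) = (-0.890625, -0.937500), (dp/dtau, dq/dtau) = (0.875000, -1.500000); Gamma_ppp = 0.000000, Gamma_ppq = 0.000000, Gamma_pqq = 0.000000, Gamma_qpp = 0.000000, Gamma_qpq = 0.000000, Gamma_qqq = 0.000000; k2 = (0.875000, -1.500000, 0.000000, 0.000000)
  k3: at (p, q) = (-0.890625, -0.937500), (dp/dtau, dq/dtau) = (0.875000, -1.500000); Gamma_ppp = 0.000000, Gamma_ppq = 0.000000, Gamma_pqq = 0.000000, Gamma_qpp = 0.000000, Gamma_qpq = 0.000000, Gamma_qqq = 0.000000; k3 = (0.875000, -1.500000, 0.000000, 0.000000)
  k4: at (p, q) = (-0.781250, -1.125000), (dp/dtau, dq/dtau) = (0.875000, -1.500000); Gamma_ppp = 0.000000, Gamma_ppq = 0.000000, Gamma_pqq = 0.000000, Gamma_qpp = 0.000000, Gamma_qpq = 0.000000, Gamma_qqq = 0.000000; k4 = (0.875000, -1.500000, 0.000000, 0.000000)
  Y <- Y + (h/6)(k1 + 2k2 + 2k3 + k4): p = -0.7812, q = -1.1250, dp/dtau = 0.8750, dq/dtau = -1.5000
step 2:
  k1: at (p, q) = (-0.781250, -1.125000), (dp/dtau, dq/dtau) = (0.875000, -1.500000); Gamma_ppp = 0.000000, Gamma_ppq = 0.000000, Gamma_pqq = 0.000000, Gamma_qpp = 0.000000, Gamma_qpq = 0.000000, Gamma_qqq = 0.000000; k1 = (0.875000, -1.500000, 0.000000, 0.000000)
  k2: at (p, q) = (-0.671875, -1.312500), (dp/dtau, dq/dtau) = (0.875000, -1.500000); Gamma_ppp = 0.000000, Gamma_ppq = 0.000000, Gamma_pqq = 0.000000, Gamma_qpp = 0.000000, Gamma_qpq = 0.000000, Gamma_qqq = 0.000000; k2 = (0.875000, -1.500000, 0.000000, 0.000000)
  k3: at (p, q) = (-0.671875, -1.312500), (dp/dtau, dq/dtau) = (0.875000, -1.500000); Gamma_ppp = 0.000000, Gamma_ppq = 0.000000, Gamma_pqq = 0.000000, Gamma_qpp = 0.000000, Gamma_qpq = 0.000000, Gamma_qqq = 0.000000; k3 = (0.875000, -1.500000, 0.000000, 0.000000)
  k4: at (p, q) = (-0.562500, -1.500000), (dp/dtau, dq/dtau) = (0.875000, -1.500000); Gamma_ppp = 0.000000, Gamma_ppq = 0.000000, Gamma_pqq = 0.000000, Gamma_qpp = 0.000000, Gamma_qpq = 0.000000, Gamma_qqq = 0.000000; k4 = (0.875000, -1.500000, 0.000000, 0.000000)
  Y <- Y + (h/6)(k1 + 2k2 + 2k3 + k4): p = -0.5625, q = -1.5000, dp/dtau = 0.8750, dq/dtau = -1.5000


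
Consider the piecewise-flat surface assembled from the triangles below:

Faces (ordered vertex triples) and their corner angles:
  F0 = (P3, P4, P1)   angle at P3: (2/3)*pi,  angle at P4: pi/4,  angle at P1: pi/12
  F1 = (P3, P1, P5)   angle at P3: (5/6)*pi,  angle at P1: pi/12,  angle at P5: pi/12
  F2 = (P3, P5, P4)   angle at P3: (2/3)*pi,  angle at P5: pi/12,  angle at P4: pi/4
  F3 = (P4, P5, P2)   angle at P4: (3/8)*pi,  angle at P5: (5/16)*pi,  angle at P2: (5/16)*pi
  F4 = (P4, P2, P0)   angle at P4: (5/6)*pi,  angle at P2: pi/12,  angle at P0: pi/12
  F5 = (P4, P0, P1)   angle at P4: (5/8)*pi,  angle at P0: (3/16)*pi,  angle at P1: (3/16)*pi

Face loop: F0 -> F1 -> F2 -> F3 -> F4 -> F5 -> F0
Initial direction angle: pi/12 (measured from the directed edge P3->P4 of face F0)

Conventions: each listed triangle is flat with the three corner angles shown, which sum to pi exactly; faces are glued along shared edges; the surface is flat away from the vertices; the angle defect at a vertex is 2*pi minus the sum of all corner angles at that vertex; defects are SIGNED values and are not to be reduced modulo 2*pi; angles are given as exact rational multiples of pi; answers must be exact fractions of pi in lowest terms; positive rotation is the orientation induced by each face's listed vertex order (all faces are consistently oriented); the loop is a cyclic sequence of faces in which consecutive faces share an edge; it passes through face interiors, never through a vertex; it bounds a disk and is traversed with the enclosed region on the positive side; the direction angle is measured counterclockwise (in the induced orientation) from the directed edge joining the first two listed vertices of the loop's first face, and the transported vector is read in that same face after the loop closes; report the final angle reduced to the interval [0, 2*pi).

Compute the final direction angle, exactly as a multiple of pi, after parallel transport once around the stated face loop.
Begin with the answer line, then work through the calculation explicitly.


Answer: final direction angle = (19/12)*pi

enclosed vertex P3: corner angles sum to (13/6)*pi, defect = 2*pi - (13/6)*pi = -pi/6
enclosed vertex P4: corner angles sum to (7/3)*pi, defect = 2*pi - (7/3)*pi = -pi/3
summing the enclosed defects onto the initial angle, mod 2*pi in the induced orientation:
final angle = pi/12 - pi/2 = (19/12)*pi (mod 2*pi)


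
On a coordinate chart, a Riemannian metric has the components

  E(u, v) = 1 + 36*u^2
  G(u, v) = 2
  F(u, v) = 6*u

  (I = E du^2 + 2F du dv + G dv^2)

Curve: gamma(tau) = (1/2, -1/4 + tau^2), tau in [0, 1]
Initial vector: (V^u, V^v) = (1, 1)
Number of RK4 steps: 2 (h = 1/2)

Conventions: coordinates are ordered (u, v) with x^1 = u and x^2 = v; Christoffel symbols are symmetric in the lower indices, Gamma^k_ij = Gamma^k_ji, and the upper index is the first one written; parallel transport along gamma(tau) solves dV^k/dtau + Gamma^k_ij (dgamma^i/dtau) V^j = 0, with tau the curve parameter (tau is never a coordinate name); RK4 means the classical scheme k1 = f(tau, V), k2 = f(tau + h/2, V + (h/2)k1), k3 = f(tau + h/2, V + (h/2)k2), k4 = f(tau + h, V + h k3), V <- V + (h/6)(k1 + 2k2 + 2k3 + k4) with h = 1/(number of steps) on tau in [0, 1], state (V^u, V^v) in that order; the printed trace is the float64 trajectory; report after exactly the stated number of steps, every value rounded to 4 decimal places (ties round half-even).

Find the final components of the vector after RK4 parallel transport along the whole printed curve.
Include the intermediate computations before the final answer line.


gamma'(tau) = (0, 2*tau); f(tau, V)^k = -Gamma^k_ij(gamma(tau)) gamma'^i(tau) V^j; h = 1/2; intermediate values shown to 6 dp
curve data and Christoffel symbols at the stage parameters:
  tau = 0.000000: gamma = (0.500000, -0.250000), gamma' = (0.000000, 0.000000); Gamma_uuu = 1.636364, Gamma_uuv = 0.000000, Gamma_uvv = 0.000000, Gamma_vuu = 0.545455, Gamma_vuv = 0.000000, Gamma_vvv = 0.000000
  tau = 0.250000: gamma = (0.500000, -0.187500), gamma' = (0.000000, 0.500000); Gamma_uuu = 1.636364, Gamma_uuv = 0.000000, Gamma_uvv = 0.000000, Gamma_vuu = 0.545455, Gamma_vuv = 0.000000, Gamma_vvv = 0.000000
  tau = 0.500000: gamma = (0.500000, 0.000000), gamma' = (0.000000, 1.000000); Gamma_uuu = 1.636364, Gamma_uuv = 0.000000, Gamma_uvv = 0.000000, Gamma_vuu = 0.545455, Gamma_vuv = 0.000000, Gamma_vvv = 0.000000
  tau = 0.750000: gamma = (0.500000, 0.312500), gamma' = (0.000000, 1.500000); Gamma_uuu = 1.636364, Gamma_uuv = 0.000000, Gamma_uvv = 0.000000, Gamma_vuu = 0.545455, Gamma_vuv = 0.000000, Gamma_vvv = 0.000000
  tau = 1.000000: gamma = (0.500000, 0.750000), gamma' = (0.000000, 2.000000); Gamma_uuu = 1.636364, Gamma_uuv = 0.000000, Gamma_uvv = 0.000000, Gamma_vuu = 0.545455, Gamma_vuv = 0.000000, Gamma_vvv = 0.000000
step 0: V^u = 1.0000, V^v = 1.0000
step 1: k1 = (0.000000, 0.000000), k2 = (0.000000, 0.000000), k3 = (0.000000, 0.000000), k4 = (0.000000, 0.000000); V <- V + (h/6)(k1 + 2k2 + 2k3 + k4): V^u = 1.0000, V^v = 1.0000
step 2: k1 = (0.000000, 0.000000), k2 = (0.000000, 0.000000), k3 = (0.000000, 0.000000), k4 = (0.000000, 0.000000); V <- V + (h/6)(k1 + 2k2 + 2k3 + k4): V^u = 1.0000, V^v = 1.0000

Answer: V^u = 1.0000, V^v = 1.0000


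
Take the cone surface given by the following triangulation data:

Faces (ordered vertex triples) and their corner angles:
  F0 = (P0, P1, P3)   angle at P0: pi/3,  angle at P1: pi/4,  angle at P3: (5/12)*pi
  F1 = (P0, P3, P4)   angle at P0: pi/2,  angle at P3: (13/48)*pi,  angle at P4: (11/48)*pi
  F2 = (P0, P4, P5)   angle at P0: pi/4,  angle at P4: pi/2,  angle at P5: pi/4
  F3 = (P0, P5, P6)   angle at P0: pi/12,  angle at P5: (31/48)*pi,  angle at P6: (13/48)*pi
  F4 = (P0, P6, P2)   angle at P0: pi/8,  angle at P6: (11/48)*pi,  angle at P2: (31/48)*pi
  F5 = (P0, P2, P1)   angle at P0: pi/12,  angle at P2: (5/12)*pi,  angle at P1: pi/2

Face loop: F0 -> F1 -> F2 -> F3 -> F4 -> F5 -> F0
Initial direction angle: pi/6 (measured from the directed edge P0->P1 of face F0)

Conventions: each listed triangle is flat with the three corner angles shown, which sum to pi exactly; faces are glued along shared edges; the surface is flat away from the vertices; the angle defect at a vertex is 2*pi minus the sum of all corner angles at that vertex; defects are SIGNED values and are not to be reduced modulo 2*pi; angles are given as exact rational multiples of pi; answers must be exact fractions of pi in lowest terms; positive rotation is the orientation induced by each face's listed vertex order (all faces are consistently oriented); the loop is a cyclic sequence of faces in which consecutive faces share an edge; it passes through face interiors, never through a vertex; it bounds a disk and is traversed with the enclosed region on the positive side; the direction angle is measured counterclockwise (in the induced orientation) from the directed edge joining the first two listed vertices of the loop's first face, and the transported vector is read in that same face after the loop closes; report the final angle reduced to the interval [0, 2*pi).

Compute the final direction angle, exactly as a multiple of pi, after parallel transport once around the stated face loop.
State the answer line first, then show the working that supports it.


Answer: final direction angle = (19/24)*pi

enclosed vertex P0: corner angles sum to (11/8)*pi, defect = 2*pi - (11/8)*pi = (5/8)*pi
the final direction is the initial angle plus the enclosed defects, taken mod 2*pi in the induced orientation
final angle = pi/6 + (5/8)*pi = (19/24)*pi (mod 2*pi)


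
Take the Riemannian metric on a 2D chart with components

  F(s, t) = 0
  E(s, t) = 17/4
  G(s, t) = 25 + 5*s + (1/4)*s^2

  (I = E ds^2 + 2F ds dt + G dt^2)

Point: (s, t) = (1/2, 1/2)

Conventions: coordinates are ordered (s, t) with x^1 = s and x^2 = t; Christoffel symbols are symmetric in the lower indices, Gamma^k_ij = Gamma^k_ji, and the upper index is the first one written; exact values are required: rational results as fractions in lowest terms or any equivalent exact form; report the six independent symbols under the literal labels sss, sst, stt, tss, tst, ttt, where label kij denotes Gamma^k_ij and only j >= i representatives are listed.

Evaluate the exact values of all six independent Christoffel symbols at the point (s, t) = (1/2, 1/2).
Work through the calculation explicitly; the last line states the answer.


E = 17/4, F = 0, G = 441/16 at the point
E_s = 0, E_t = 0, F_s = 0, F_t = 0, G_s = 21/4, G_t = 0
EG - F^2 = 7497/64;  g^inv = (64/7497) * [[441/16, 0], [0, 17/4]]
first-kind symbols [ij,l] = (1/2)(d_i g_jl + d_j g_il - d_l g_ij): [ss,s] = E_s/2 = 0, [ss,t] = F_s - E_t/2 = 0, [st,s] = E_t/2 = 0, [st,t] = G_s/2 = 21/8, [tt,s] = F_t - G_s/2 = -21/8, [tt,t] = G_t/2 = 0
Gamma^s_ij = (G*[ij,s] - F*[ij,t])/(EG - F^2), Gamma^t_ij = (E*[ij,t] - F*[ij,s])/(EG - F^2)

Answer: Gamma_sss = 0, Gamma_sst = 0, Gamma_stt = -21/34, Gamma_tss = 0, Gamma_tst = 2/21, Gamma_ttt = 0


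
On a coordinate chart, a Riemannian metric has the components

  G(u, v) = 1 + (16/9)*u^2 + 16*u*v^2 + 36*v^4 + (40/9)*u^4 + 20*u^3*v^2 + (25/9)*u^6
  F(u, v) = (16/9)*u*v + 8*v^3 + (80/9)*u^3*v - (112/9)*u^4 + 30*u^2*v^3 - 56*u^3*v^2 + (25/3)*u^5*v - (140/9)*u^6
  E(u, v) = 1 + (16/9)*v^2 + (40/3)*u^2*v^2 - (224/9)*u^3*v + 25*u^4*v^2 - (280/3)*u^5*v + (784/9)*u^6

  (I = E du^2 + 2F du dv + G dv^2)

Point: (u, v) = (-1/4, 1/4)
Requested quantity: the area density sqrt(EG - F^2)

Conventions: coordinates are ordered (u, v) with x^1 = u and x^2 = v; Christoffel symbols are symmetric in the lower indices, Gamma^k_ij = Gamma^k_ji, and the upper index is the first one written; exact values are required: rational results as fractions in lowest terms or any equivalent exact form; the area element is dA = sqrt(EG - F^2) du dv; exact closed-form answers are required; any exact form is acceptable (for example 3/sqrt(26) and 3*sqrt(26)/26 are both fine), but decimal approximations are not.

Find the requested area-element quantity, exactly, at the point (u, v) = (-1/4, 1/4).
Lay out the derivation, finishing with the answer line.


E = 48313/36864, F = 107/12288, G = 4097/4096; EG - F^2 = 24161/18432

Answer: sqrt(EG - F^2) = sqrt(48322)/192


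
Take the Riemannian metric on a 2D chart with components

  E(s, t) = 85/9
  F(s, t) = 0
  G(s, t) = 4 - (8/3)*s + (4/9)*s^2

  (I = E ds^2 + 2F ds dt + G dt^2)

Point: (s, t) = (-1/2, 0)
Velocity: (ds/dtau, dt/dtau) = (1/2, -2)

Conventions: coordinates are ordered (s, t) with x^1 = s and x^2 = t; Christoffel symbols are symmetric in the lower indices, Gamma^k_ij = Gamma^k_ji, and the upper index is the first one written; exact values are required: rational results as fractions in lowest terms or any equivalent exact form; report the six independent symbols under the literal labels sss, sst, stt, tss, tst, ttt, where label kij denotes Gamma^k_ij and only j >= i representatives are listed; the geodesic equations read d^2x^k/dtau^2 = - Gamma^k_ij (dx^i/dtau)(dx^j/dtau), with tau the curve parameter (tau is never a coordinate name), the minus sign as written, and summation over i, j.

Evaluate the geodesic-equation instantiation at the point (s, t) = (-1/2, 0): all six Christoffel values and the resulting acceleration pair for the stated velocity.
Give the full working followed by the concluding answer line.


E = 85/9, F = 0, G = 49/9 at the point
E_s = 0, E_t = 0, F_s = 0, F_t = 0, G_s = -28/9, G_t = 0
EG - F^2 = 4165/81;  g^inv = (81/4165) * [[49/9, 0], [0, 85/9]]
first-kind symbols [ij,l] = (1/2)(d_i g_jl + d_j g_il - d_l g_ij): [ss,s] = E_s/2 = 0, [ss,t] = F_s - E_t/2 = 0, [st,s] = E_t/2 = 0, [st,t] = G_s/2 = -14/9, [tt,s] = F_t - G_s/2 = 14/9, [tt,t] = G_t/2 = 0
Gamma^s_ij = (G*[ij,s] - F*[ij,t])/(EG - F^2), Gamma^t_ij = (E*[ij,t] - F*[ij,s])/(EG - F^2)
Gamma_sss = 0, Gamma_sst = 0, Gamma_stt = 14/85, Gamma_tss = 0, Gamma_tst = -2/7, Gamma_ttt = 0
d^2s/dtau^2 = -(Gamma_sss*(1/2)^2 + 2*Gamma_sst*(1/2)*(-2) + Gamma_stt*(-2)^2) = -56/85
d^2t/dtau^2 = -(Gamma_tss*(1/2)^2 + 2*Gamma_tst*(1/2)*(-2) + Gamma_ttt*(-2)^2) = -4/7

Answer: Gamma_sss = 0, Gamma_sst = 0, Gamma_stt = 14/85, Gamma_tss = 0, Gamma_tst = -2/7, Gamma_ttt = 0; accelerations (d^2s/dtau^2, d^2t/dtau^2) = (-56/85, -4/7)


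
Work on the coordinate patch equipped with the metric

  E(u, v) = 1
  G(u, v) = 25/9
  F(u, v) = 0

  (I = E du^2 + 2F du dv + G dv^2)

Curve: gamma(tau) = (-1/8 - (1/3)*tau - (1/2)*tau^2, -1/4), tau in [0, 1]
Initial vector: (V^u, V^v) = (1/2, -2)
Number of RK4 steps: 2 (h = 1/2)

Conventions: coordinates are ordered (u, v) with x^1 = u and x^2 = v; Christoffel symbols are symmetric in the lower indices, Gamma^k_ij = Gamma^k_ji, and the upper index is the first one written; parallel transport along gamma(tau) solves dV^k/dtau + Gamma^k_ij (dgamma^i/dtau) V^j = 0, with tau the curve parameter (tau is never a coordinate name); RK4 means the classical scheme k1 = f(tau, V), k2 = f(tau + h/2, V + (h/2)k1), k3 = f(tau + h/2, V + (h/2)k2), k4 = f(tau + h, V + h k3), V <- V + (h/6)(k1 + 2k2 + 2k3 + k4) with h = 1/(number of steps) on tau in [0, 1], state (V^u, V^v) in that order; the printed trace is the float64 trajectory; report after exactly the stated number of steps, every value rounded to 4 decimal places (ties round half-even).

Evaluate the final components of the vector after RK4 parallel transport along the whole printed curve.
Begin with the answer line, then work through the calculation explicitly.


Answer: V^u = 0.5000, V^v = -2.0000

gamma'(tau) = (-1/3 - tau, 0); f(tau, V)^k = -Gamma^k_ij(gamma(tau)) gamma'^i(tau) V^j; h = 1/2; intermediate values shown to 6 dp
curve data and Christoffel symbols at the stage parameters:
  tau = 0.000000: gamma = (-0.125000, -0.250000), gamma' = (-0.333333, 0.000000); Gamma_uuu = 0.000000, Gamma_uuv = 0.000000, Gamma_uvv = 0.000000, Gamma_vuu = 0.000000, Gamma_vuv = 0.000000, Gamma_vvv = 0.000000
  tau = 0.250000: gamma = (-0.239583, -0.250000), gamma' = (-0.583333, 0.000000); Gamma_uuu = 0.000000, Gamma_uuv = 0.000000, Gamma_uvv = 0.000000, Gamma_vuu = 0.000000, Gamma_vuv = 0.000000, Gamma_vvv = 0.000000
  tau = 0.500000: gamma = (-0.416667, -0.250000), gamma' = (-0.833333, 0.000000); Gamma_uuu = 0.000000, Gamma_uuv = 0.000000, Gamma_uvv = 0.000000, Gamma_vuu = 0.000000, Gamma_vuv = 0.000000, Gamma_vvv = 0.000000
  tau = 0.750000: gamma = (-0.656250, -0.250000), gamma' = (-1.083333, 0.000000); Gamma_uuu = 0.000000, Gamma_uuv = 0.000000, Gamma_uvv = 0.000000, Gamma_vuu = 0.000000, Gamma_vuv = 0.000000, Gamma_vvv = 0.000000
  tau = 1.000000: gamma = (-0.958333, -0.250000), gamma' = (-1.333333, 0.000000); Gamma_uuu = 0.000000, Gamma_uuv = 0.000000, Gamma_uvv = 0.000000, Gamma_vuu = 0.000000, Gamma_vuv = 0.000000, Gamma_vvv = 0.000000
step 0: V^u = 0.5000, V^v = -2.0000
step 1: k1 = (0.000000, 0.000000), k2 = (0.000000, 0.000000), k3 = (0.000000, 0.000000), k4 = (0.000000, 0.000000); V <- V + (h/6)(k1 + 2k2 + 2k3 + k4): V^u = 0.5000, V^v = -2.0000
step 2: k1 = (0.000000, 0.000000), k2 = (0.000000, 0.000000), k3 = (0.000000, 0.000000), k4 = (0.000000, 0.000000); V <- V + (h/6)(k1 + 2k2 + 2k3 + k4): V^u = 0.5000, V^v = -2.0000


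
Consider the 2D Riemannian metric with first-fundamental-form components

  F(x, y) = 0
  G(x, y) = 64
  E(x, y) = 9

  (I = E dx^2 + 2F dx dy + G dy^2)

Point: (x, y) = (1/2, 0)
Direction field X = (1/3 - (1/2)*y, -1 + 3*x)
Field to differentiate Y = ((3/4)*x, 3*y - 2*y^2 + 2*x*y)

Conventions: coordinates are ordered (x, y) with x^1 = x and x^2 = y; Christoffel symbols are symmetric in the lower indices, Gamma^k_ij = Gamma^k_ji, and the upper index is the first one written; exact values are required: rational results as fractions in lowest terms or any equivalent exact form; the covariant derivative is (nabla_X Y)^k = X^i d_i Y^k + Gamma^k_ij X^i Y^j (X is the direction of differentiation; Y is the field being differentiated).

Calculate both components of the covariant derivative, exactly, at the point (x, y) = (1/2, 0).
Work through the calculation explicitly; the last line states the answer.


E = 9, F = 0, G = 64 at the point
E_x = 0, E_y = 0, F_x = 0, F_y = 0, G_x = 0, G_y = 0
EG - F^2 = 576;  g^inv = (1/576) * [[64, 0], [0, 9]]
first-kind symbols [ij,l] = (1/2)(d_i g_jl + d_j g_il - d_l g_ij): [xx,x] = E_x/2 = 0, [xx,y] = F_x - E_y/2 = 0, [xy,x] = E_y/2 = 0, [xy,y] = G_x/2 = 0, [yy,x] = F_y - G_x/2 = 0, [yy,y] = G_y/2 = 0
Gamma^x_ij = (G*[ij,x] - F*[ij,y])/(EG - F^2), Gamma^y_ij = (E*[ij,y] - F*[ij,x])/(EG - F^2)
Gamma_xxx = 0, Gamma_xxy = 0, Gamma_xyy = 0, Gamma_yxx = 0, Gamma_yxy = 0, Gamma_yyy = 0
X = (1/3, 1/2), Y = (3/8, 0) at the point

Answer: (nabla_X Y)^x = 1/4, (nabla_X Y)^y = 2


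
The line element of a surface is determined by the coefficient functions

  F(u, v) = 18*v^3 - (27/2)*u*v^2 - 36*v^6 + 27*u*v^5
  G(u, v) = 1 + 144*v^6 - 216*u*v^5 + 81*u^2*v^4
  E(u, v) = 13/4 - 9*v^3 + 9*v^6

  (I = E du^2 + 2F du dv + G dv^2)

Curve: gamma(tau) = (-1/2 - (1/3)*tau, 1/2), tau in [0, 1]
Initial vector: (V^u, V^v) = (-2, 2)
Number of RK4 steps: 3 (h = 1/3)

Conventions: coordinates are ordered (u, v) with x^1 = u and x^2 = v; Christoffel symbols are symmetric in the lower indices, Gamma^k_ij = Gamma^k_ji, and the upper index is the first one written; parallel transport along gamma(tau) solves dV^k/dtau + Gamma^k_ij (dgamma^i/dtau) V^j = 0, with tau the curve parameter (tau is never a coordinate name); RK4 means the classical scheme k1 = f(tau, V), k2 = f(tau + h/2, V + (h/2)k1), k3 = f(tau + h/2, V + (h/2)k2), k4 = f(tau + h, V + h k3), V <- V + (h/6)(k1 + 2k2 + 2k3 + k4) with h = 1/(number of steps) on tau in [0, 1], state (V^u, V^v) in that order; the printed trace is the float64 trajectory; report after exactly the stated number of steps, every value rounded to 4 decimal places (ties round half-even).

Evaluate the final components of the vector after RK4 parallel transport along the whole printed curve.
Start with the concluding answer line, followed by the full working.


Answer: V^u = -2.1376, V^v = 1.6377

gamma'(tau) = (-1/3, 0); f(tau, V)^k = -Gamma^k_ij(gamma(tau)) gamma'^i(tau) V^j; h = 1/3; intermediate values shown to 6 dp
curve data and Christoffel symbols at the stage parameters:
  tau = 0.000000: gamma = (-0.500000, 0.500000), gamma' = (-0.333333, 0.000000); Gamma_uuu = 0.000000, Gamma_uuv = -0.276451, Gamma_uvv = 1.658703, Gamma_vuu = 0.000000, Gamma_vuv = -0.645051, Gamma_vvv = 3.870307
  tau = 0.166667: gamma = (-0.555556, 0.500000), gamma' = (-0.333333, 0.000000); Gamma_uuu = 0.000000, Gamma_uuv = -0.257552, Gamma_uvv = 1.602544, Gamma_vuu = 0.000000, Gamma_vuv = -0.629571, Gamma_vvv = 3.917329
  tau = 0.333333: gamma = (-0.611111, 0.500000), gamma' = (-0.333333, 0.000000); Gamma_uuu = 0.000000, Gamma_uuv = -0.240356, Gamma_uvv = 1.548961, Gamma_vuu = 0.000000, Gamma_vuv = -0.614243, Gamma_vvv = 3.958457
  tau = 0.500000: gamma = (-0.666667, 0.500000), gamma' = (-0.333333, 0.000000); Gamma_uuu = 0.000000, Gamma_uuv = -0.224688, Gamma_uvv = 1.497920, Gamma_vuu = 0.000000, Gamma_vuv = -0.599168, Gamma_vvv = 3.994452
  tau = 0.666667: gamma = (-0.722222, 0.500000), gamma' = (-0.333333, 0.000000); Gamma_uuu = 0.000000, Gamma_uuv = -0.210390, Gamma_uvv = 1.449351, Gamma_vuu = 0.000000, Gamma_vuv = -0.584416, Gamma_vvv = 4.025974
  tau = 0.833333: gamma = (-0.777778, 0.500000), gamma' = (-0.333333, 0.000000); Gamma_uuu = 0.000000, Gamma_uuv = -0.197320, Gamma_uvv = 1.403167, Gamma_vuu = 0.000000, Gamma_vuv = -0.570037, Gamma_vvv = 4.053593
  tau = 1.000000: gamma = (-0.833333, 0.500000), gamma' = (-0.333333, 0.000000); Gamma_uuu = 0.000000, Gamma_uuv = -0.185355, Gamma_uvv = 1.359268, Gamma_vuu = 0.000000, Gamma_vuv = -0.556064, Gamma_vvv = 4.077803
step 0: V^u = -2.0000, V^v = 2.0000
step 1: k1 = (-0.184300, -0.430034), k2 = (-0.165548, -0.404673), k3 = (-0.165911, -0.405560), k4 = (-0.149406, -0.381816); V <- V + (h/6)(k1 + 2k2 + 2k3 + k4): V^u = -2.0554, V^v = 1.8649
step 2: k1 = (-0.149411, -0.381828), k2 = (-0.134905, -0.359747), k3 = (-0.135181, -0.360482), k4 = (-0.122356, -0.339879); V <- V + (h/6)(k1 + 2k2 + 2k3 + k4): V^u = -2.1005, V^v = 1.7448
step 3: k1 = (-0.122359, -0.339887), k2 = (-0.111032, -0.320760), k3 = (-0.111242, -0.321366), k4 = (-0.101181, -0.303542); V <- V + (h/6)(k1 + 2k2 + 2k3 + k4): V^u = -2.1376, V^v = 1.6377


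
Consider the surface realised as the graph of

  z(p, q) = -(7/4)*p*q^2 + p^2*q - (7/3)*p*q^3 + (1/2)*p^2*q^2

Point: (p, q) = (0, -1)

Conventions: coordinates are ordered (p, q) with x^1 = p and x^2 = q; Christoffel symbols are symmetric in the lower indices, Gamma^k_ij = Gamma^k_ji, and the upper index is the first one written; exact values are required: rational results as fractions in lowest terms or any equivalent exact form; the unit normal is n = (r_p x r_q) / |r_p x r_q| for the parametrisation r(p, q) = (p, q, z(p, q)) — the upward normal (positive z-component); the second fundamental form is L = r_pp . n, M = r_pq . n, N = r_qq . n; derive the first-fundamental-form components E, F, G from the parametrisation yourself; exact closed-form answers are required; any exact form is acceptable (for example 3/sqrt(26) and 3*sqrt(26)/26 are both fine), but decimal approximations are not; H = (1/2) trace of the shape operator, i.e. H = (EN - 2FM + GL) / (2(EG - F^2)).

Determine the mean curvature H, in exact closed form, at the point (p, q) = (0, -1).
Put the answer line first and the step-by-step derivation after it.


Answer: H = -864*sqrt(193)/37249

z_p = 7/12, z_q = 0, z_pp = -1, z_pq = -7/2, z_qq = 0
E = 193/144, F = 0, G = 1; answer radicand W^2 = 193/144
unnormalised second-form numerators: l = -1, m = -7/2, n = 0; L = l/sqrt(193/144), and similarly M = m/sqrt(W^2), N = n/sqrt(W^2)
H = (E*n - 2*F*m + G*l) / (2*(EG - F^2)*sqrt(W^2)); E*n - 2*F*m + G*l = -1, EG - F^2 = 193/144, so H = (-72/193)/sqrt(193/144)


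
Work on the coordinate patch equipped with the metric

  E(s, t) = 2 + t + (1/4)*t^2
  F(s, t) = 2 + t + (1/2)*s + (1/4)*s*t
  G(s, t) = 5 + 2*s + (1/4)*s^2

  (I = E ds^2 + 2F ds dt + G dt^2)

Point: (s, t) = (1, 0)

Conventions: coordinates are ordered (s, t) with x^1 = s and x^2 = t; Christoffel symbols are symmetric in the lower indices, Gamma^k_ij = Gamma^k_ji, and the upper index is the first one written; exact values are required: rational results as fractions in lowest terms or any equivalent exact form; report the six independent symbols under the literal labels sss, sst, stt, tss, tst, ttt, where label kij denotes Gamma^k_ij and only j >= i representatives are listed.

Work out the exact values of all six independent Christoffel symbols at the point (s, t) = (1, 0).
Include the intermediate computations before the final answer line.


E = 2, F = 5/2, G = 29/4 at the point
E_s = 0, E_t = 1, F_s = 1/2, F_t = 5/4, G_s = 5/2, G_t = 0
EG - F^2 = 33/4;  g^inv = (4/33) * [[29/4, -5/2], [-5/2, 2]]
first-kind symbols [ij,l] = (1/2)(d_i g_jl + d_j g_il - d_l g_ij): [ss,s] = E_s/2 = 0, [ss,t] = F_s - E_t/2 = 0, [st,s] = E_t/2 = 1/2, [st,t] = G_s/2 = 5/4, [tt,s] = F_t - G_s/2 = 0, [tt,t] = G_t/2 = 0
Gamma^s_ij = (G*[ij,s] - F*[ij,t])/(EG - F^2), Gamma^t_ij = (E*[ij,t] - F*[ij,s])/(EG - F^2)

Answer: Gamma_sss = 0, Gamma_sst = 2/33, Gamma_stt = 0, Gamma_tss = 0, Gamma_tst = 5/33, Gamma_ttt = 0


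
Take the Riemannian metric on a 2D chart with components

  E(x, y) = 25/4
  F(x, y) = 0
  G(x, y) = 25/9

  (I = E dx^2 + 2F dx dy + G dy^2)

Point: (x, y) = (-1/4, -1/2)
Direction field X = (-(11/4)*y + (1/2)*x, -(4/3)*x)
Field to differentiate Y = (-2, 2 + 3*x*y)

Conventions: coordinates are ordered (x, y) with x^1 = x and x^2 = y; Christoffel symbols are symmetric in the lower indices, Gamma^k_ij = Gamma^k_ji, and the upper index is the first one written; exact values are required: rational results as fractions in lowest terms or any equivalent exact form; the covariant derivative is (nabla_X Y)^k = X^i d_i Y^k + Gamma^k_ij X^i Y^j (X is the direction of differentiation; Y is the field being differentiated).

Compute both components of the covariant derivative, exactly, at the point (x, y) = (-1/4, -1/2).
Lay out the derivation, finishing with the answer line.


E = 25/4, F = 0, G = 25/9 at the point
E_x = 0, E_y = 0, F_x = 0, F_y = 0, G_x = 0, G_y = 0
EG - F^2 = 625/36;  g^inv = (36/625) * [[25/9, 0], [0, 25/4]]
first-kind symbols [ij,l] = (1/2)(d_i g_jl + d_j g_il - d_l g_ij): [xx,x] = E_x/2 = 0, [xx,y] = F_x - E_y/2 = 0, [xy,x] = E_y/2 = 0, [xy,y] = G_x/2 = 0, [yy,x] = F_y - G_x/2 = 0, [yy,y] = G_y/2 = 0
Gamma^x_ij = (G*[ij,x] - F*[ij,y])/(EG - F^2), Gamma^y_ij = (E*[ij,y] - F*[ij,x])/(EG - F^2)
Gamma_xxx = 0, Gamma_xxy = 0, Gamma_xyy = 0, Gamma_yxx = 0, Gamma_yxy = 0, Gamma_yyy = 0
X = (5/4, 1/3), Y = (-2, 19/8) at the point

Answer: (nabla_X Y)^x = 0, (nabla_X Y)^y = -17/8


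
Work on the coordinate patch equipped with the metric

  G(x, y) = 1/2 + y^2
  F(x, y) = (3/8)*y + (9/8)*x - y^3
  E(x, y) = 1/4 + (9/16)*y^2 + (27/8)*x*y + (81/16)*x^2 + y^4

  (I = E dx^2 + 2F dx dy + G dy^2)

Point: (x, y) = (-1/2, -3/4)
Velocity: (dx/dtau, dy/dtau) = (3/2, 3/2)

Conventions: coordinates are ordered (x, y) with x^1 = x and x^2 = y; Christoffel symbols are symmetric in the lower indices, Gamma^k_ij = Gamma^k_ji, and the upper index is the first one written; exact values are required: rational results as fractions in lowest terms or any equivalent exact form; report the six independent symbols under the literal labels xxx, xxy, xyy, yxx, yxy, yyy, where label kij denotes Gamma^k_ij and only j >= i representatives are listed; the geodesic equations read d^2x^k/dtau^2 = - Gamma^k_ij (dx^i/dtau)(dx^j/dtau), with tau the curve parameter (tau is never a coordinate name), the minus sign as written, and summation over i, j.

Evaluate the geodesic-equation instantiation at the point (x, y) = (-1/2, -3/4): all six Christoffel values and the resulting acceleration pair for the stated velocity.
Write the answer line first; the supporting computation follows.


Answer: Gamma_xxx = -10935/14129, Gamma_xxy = -9180/14129, Gamma_xyy = -7008/14129, Gamma_yxx = 77337/28258, Gamma_yxy = -3645/14129, Gamma_yyy = -12756/14129; accelerations (d^2x/dtau^2, d^2y/dtau^2) = (326727/56516, -335205/113032)

E = 437/128, F = -27/64, G = 17/16 at the point
E_x = -243/32, E_y = -135/32, F_x = 9/8, F_y = -21/16, G_x = 0, G_y = -3/2
EG - F^2 = 14129/4096;  g^inv = (4096/14129) * [[17/16, 27/64], [27/64, 437/128]]
first-kind symbols [ij,l] = (1/2)(d_i g_jl + d_j g_il - d_l g_ij): [xx,x] = E_x/2 = -243/64, [xx,y] = F_x - E_y/2 = 207/64, [xy,x] = E_y/2 = -135/64, [xy,y] = G_x/2 = 0, [yy,x] = F_y - G_x/2 = -21/16, [yy,y] = G_y/2 = -3/4
Gamma^x_ij = (G*[ij,x] - F*[ij,y])/(EG - F^2), Gamma^y_ij = (E*[ij,y] - F*[ij,x])/(EG - F^2)
Gamma_xxx = -10935/14129, Gamma_xxy = -9180/14129, Gamma_xyy = -7008/14129, Gamma_yxx = 77337/28258, Gamma_yxy = -3645/14129, Gamma_yyy = -12756/14129
d^2x/dtau^2 = -(Gamma_xxx*(3/2)^2 + 2*Gamma_xxy*(3/2)*(3/2) + Gamma_xyy*(3/2)^2) = 326727/56516
d^2y/dtau^2 = -(Gamma_yxx*(3/2)^2 + 2*Gamma_yxy*(3/2)*(3/2) + Gamma_yyy*(3/2)^2) = -335205/113032


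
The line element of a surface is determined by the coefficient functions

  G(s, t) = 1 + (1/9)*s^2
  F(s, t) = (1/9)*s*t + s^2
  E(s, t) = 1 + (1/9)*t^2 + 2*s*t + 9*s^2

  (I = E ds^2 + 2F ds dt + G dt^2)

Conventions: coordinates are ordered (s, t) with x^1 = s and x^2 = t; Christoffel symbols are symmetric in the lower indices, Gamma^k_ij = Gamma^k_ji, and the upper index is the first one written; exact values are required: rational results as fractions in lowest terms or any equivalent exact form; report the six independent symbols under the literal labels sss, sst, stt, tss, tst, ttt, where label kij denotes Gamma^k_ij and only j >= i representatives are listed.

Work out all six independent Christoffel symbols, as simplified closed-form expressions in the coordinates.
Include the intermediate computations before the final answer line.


E = 1 + (1/9)*t^2 + 2*s*t + 9*s^2; F = (1/9)*s*t + s^2; G = 1 + (1/9)*s^2
Gamma^k_ij = (1/2) g^{kl} (d_i g_jl + d_j g_il - d_l g_ij), with g^inv = (1/(EG-F^2)) [[G, -F], [-F, E]]
first partials: E_s = 2*t + 18*s, E_t = (2/9)*t + 2*s, F_s = (1/9)*t + 2*s, F_t = (1/9)*s, G_s = (2/9)*s, G_t = 0
D = EG - F^2 = 1 + (1/9)*t^2 + 2*s*t + (82/9)*s^2
expanded: Gamma^s_ss = (G E_s - 2F F_s + F E_t)/(2D), Gamma^s_st = (G E_t - F G_s)/(2D), Gamma^s_tt = (2G F_t - G G_s - F G_t)/(2D), Gamma^t_ss = (2E F_s - E E_t - F E_s)/(2D), Gamma^t_st = (E G_s - F E_t)/(2D), Gamma^t_tt = (E G_t - 2F F_t + F G_s)/(2D); substitute and cancel common factors

Answer: Gamma_sss = (81*s + 9*t)/(82*s^2 + 18*s*t + t^2 + 9), Gamma_sst = (9*s + t)/(82*s^2 + 18*s*t + t^2 + 9), Gamma_stt = 0, Gamma_tss = 9*s/(82*s^2 + 18*s*t + t^2 + 9), Gamma_tst = s/(82*s^2 + 18*s*t + t^2 + 9), Gamma_ttt = 0


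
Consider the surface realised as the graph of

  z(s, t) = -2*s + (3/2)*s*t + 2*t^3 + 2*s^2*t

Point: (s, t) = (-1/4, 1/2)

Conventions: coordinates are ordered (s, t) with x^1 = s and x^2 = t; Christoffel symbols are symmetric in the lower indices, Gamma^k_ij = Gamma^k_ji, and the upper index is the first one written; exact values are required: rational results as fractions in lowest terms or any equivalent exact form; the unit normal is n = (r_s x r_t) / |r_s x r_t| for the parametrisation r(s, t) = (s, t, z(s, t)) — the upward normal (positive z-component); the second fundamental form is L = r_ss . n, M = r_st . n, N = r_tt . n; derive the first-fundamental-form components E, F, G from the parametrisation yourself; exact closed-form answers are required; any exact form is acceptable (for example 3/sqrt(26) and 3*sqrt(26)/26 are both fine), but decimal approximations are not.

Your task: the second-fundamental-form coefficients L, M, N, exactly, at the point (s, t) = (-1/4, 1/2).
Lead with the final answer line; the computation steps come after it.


Answer: L = 4*sqrt(10)/15, M = sqrt(10)/15, N = 4*sqrt(10)/5

z_s = -7/4, z_t = 5/4, z_ss = 2, z_st = 1/2, z_tt = 6
E = 65/16, F = -35/16, G = 41/16; answer radicand W^2 = 45/8
unnormalised second-form numerators: l = 2, m = 1/2, n = 6; L = l/sqrt(45/8), and similarly M = m/sqrt(W^2), N = n/sqrt(W^2)


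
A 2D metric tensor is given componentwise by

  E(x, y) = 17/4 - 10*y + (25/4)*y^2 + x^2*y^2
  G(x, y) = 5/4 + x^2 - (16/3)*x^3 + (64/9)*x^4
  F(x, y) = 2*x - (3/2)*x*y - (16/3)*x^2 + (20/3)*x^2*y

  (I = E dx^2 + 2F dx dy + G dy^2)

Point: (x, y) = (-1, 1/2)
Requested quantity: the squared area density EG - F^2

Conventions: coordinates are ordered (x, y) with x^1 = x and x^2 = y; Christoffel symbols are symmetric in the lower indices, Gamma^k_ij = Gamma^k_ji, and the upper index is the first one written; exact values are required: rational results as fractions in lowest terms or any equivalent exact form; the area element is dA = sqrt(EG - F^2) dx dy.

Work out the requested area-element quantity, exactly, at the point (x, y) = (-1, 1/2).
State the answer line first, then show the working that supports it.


Answer: EG - F^2 = 2909/576

E = 17/16, F = -13/4, G = 529/36; EG - F^2 = 2909/576


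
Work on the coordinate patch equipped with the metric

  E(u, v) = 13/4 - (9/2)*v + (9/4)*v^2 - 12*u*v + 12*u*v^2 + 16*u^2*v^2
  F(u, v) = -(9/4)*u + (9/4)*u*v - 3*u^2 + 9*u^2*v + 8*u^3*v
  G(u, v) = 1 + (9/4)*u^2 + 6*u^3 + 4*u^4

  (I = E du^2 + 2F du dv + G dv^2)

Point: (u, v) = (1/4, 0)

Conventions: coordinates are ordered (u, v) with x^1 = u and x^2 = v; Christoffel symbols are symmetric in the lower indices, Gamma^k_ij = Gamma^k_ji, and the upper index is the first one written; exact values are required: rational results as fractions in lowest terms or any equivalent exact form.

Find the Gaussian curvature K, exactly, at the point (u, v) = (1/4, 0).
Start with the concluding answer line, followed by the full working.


Answer: K = -25/49

E = 13/4, F = -3/4, G = 5/4, EG - F^2 = 7/2 at the point
E_u = 0, E_v = -15/2, F_u = -15/4, F_v = 5/4, G_u = 5/2, G_v = 0
E_vv = 25/2, F_uv = 33/4, G_uu = 33/2
The intrinsic route: Brioschi's K = (det M1 - det M2)/(EG - F^2)^2.
M1 = [[-E_vv/2 + F_uv - G_uu/2, E_u/2, F_u - E_v/2], [F_v - G_u/2, E, F], [G_v/2, F, G]] = [[-25/4, 0, 0], [0, 13/4, -3/4], [0, -3/4, 5/4]]; det M1 = -175/8
M2 = [[0, E_v/2, G_u/2], [E_v/2, E, F], [G_u/2, F, G]] = [[0, -15/4, 5/4], [-15/4, 13/4, -3/4], [5/4, -3/4, 5/4]]; det M2 = -125/8
det M1 - det M2 = -25/4; K = -25/4 / (7/2)^2 = -25/49
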